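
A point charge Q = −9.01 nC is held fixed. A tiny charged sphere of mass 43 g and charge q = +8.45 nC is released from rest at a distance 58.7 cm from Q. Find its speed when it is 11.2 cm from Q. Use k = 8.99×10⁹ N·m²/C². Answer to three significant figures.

0.0152 m/s

Only the electrostatic force acts, so mechanical energy is conserved: ½mv² = U₁ − U₂ = kQq(1/r₁ − 1/r₂).
U₁ − U₂ = (8.99×10⁹ N·m²/C²)(-9.01×10⁻⁹ C)(8.45×10⁻⁹ C)(1/0.587 − 1/0.112) = 4.95×10⁻⁶ J.
v = √(2·4.95×10⁻⁶/0.0430) = 0.0152 m/s.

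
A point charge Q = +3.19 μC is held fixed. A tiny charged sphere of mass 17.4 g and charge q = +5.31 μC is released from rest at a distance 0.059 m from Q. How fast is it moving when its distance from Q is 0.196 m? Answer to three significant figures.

Only the electrostatic force acts, so mechanical energy is conserved: ½mv² = U₁ − U₂ = kQq(1/r₁ − 1/r₂).
U₁ − U₂ = (8.99×10⁹ N·m²/C²)(3.19×10⁻⁶ C)(5.31×10⁻⁶ C)(1/0.0590 − 1/0.196) = 1.80 J.
v = √(2·1.80/0.0174) = 14.4 m/s.

14.4 m/s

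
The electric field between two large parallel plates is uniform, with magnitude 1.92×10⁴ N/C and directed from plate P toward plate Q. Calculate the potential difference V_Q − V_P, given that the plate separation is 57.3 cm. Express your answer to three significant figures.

-1.10×10⁴ V

In a uniform field, potential decreases in the direction of E: ΔV = −E·d for a displacement d parallel to E.
Going from P to Q is a displacement of 57.3 cm along the field, so V_Q − V_P = −Ed = -1.10×10⁴ V.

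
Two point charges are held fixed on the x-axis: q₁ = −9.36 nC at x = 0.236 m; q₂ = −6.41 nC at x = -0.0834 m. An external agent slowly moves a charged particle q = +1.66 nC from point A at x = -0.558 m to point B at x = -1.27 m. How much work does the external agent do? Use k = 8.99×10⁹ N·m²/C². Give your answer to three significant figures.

2.04×10⁻⁷ J

For quasistatic motion the external work equals the change in potential energy: W_ext = qΔV = q(V_B − V_A).
At A: distances to the source charges are 0.794 m, 0.475 m; V_A = Σ kqᵢ/rᵢ = -227 V.
At B: distances to the source charges are 1.51 m, 1.19 m; V_B = Σ kqᵢ/rᵢ = -104 V.
ΔV = V_B − V_A = 123 V.
W_ext = qΔV = (1.66×10⁻⁹ C)(123 V) = 2.04×10⁻⁷ J.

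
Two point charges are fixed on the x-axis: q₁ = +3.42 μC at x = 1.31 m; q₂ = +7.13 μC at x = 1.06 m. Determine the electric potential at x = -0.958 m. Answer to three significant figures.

4.53×10⁴ V

The total potential is the scalar sum of each charge's contribution, V = Σ kqᵢ/rᵢ.
Distances from the field point to each charge: r₁ = 2.27 m, r₂ = 2.02 m.
V = k[(3.42×10⁻⁶)/(2.27) + (7.13×10⁻⁶)/(2.02)] = 4.53×10⁴ V.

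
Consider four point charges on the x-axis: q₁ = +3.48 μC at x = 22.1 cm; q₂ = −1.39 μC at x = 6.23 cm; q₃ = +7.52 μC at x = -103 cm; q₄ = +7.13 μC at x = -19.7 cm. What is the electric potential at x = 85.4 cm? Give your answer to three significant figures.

Electric potential is a scalar, so the contributions from each charge add algebraically: V = Σ kqᵢ/rᵢ.
Distances from the field point to each charge: r₁ = 0.633 m, r₂ = 0.792 m, r₃ = 1.88 m, r₄ = 1.05 m.
V = k[(3.48×10⁻⁶)/(0.633) + (-1.39×10⁻⁶)/(0.792) + (7.52×10⁻⁶)/(1.88) + (7.13×10⁻⁶)/(1.05)] = 1.31×10⁵ V.

1.31×10⁵ V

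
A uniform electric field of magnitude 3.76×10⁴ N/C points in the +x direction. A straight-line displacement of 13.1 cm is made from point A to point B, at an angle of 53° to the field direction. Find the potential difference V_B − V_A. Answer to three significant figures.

-2960 V

Only the component of displacement along E changes the potential: ΔV = −E·d·cosθ.
ΔV = −(3.76×10⁴ V/m)(0.131 m)cos53° = -2960 V.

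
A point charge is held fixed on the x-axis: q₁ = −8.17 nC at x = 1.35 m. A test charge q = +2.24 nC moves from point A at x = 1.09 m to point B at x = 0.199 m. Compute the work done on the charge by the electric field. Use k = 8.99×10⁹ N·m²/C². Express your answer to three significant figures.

The work done by the electric force is W_field = −ΔU = −q(V_B − V_A) = q(V_A − V_B).
At A: distance to the source charge is 0.260 m; V_A = kq₁/r = -282 V.
At B: distance to the source charge is 1.15 m; V_B = kq₁/r = -63.8 V.
ΔV = V_B − V_A = 219 V.
W_field = −qΔV = −(2.24×10⁻⁹ C)(219 V) = -4.90×10⁻⁷ J.

-4.90×10⁻⁷ J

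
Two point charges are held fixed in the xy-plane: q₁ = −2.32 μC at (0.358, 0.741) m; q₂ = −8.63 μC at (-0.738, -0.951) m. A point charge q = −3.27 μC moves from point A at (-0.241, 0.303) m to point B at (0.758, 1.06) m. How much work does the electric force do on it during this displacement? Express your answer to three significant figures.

0.0455 J

The work done by the electric force is W_field = −ΔU = −q(V_B − V_A) = q(V_A − V_B).
At A: distances to the source charges are 0.742 m, 1.35 m; V_A = Σ kqᵢ/rᵢ = -8.56×10⁴ V.
At B: distances to the source charges are 0.512 m, 2.51 m; V_B = Σ kqᵢ/rᵢ = -7.17×10⁴ V.
ΔV = V_B − V_A = 1.39×10⁴ V.
W_field = −qΔV = −(-3.27×10⁻⁶ C)(1.39×10⁴ V) = 0.0455 J.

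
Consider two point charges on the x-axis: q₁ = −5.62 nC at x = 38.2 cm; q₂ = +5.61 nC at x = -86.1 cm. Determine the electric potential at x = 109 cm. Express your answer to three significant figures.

-45.5 V

The total potential is the scalar sum of each charge's contribution, V = Σ kqᵢ/rᵢ.
Distances from the field point to each charge: r₁ = 0.708 m, r₂ = 1.95 m.
V = k[(-5.62×10⁻⁹)/(0.708) + (5.61×10⁻⁹)/(1.95)] = -45.5 V.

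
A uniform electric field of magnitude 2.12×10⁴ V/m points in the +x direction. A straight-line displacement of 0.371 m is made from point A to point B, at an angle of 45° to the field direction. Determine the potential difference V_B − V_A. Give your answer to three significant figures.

Only the component of displacement along E changes the potential: ΔV = −E·d·cosθ.
ΔV = −(2.12×10⁴ V/m)(0.371 m)cos45° = -5560 V.

-5560 V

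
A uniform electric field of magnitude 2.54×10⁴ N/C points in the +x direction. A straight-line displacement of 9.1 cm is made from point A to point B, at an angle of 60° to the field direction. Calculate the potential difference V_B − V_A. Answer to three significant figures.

-1160 V

Only the component of displacement along E changes the potential: ΔV = −E·d·cosθ.
ΔV = −(2.54×10⁴ V/m)(0.0910 m)cos60° = -1160 V.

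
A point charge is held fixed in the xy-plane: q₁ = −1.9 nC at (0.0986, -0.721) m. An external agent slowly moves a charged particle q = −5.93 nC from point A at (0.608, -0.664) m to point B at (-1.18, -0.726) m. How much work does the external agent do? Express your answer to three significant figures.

-1.18×10⁻⁷ J

For quasistatic motion the external work equals the change in potential energy: W_ext = qΔV = q(V_B − V_A).
At A: distance to the source charge is 0.513 m; V_A = kq₁/r = -33.3 V.
At B: distance to the source charge is 1.28 m; V_B = kq₁/r = -13.4 V.
ΔV = V_B − V_A = 20.0 V.
W_ext = qΔV = (-5.93×10⁻⁹ C)(20.0 V) = -1.18×10⁻⁷ J.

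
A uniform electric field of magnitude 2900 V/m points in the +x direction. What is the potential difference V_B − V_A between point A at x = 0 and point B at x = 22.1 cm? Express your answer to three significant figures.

In a uniform field, potential decreases in the direction of E: V_B − V_A = −E·Δx.
V_B − V_A = −(2900 V/m)(0.221 m) = -641 V.

-641 V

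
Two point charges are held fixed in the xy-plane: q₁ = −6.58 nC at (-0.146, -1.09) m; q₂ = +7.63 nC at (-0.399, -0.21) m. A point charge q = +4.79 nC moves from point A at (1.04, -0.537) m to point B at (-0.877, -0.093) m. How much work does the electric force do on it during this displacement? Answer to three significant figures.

-4.32×10⁻⁷ J

The work done by the electric force is W_field = −ΔU = −q(V_B − V_A) = q(V_A − V_B).
At A: distances to the source charges are 1.31 m, 1.48 m; V_A = Σ kqᵢ/rᵢ = 1.28 V.
At B: distances to the source charges are 1.24 m, 0.492 m; V_B = Σ kqᵢ/rᵢ = 91.5 V.
ΔV = V_B − V_A = 90.3 V.
W_field = −qΔV = −(4.79×10⁻⁹ C)(90.3 V) = -4.32×10⁻⁷ J.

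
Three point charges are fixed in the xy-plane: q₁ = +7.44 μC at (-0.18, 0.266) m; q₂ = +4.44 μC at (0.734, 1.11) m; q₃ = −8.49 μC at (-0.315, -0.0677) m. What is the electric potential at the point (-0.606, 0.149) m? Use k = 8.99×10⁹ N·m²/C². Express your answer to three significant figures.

The total potential is the scalar sum of each charge's contribution, V = Σ kqᵢ/rᵢ.
Distances from the field point to each charge: r₁ = 0.442 m, r₂ = 1.65 m, r₃ = 0.363 m.
V = k[(7.44×10⁻⁶)/(0.442) + (4.44×10⁻⁶)/(1.65) + (-8.49×10⁻⁶)/(0.363)] = -3.48×10⁴ V.

-3.48×10⁴ V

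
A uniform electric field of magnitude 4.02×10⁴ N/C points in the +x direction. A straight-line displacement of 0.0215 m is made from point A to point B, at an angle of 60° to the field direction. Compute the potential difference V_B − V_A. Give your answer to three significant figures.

-432 V

Only the component of displacement along E changes the potential: ΔV = −E·d·cosθ.
ΔV = −(4.02×10⁴ V/m)(0.0215 m)cos60° = -432 V.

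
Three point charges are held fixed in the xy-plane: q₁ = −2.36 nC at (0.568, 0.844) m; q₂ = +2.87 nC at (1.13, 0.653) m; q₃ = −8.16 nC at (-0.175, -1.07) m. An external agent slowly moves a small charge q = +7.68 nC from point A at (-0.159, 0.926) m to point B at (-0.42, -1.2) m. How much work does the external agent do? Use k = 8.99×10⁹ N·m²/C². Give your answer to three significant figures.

For quasistatic motion the external work equals the change in potential energy: W_ext = qΔV = q(V_B − V_A).
At A: distances to the source charges are 0.732 m, 1.32 m, 2.00 m; V_A = Σ kqᵢ/rᵢ = -46.2 V.
At B: distances to the source charges are 2.27 m, 2.42 m, 0.277 m; V_B = Σ kqᵢ/rᵢ = -263 V.
ΔV = V_B − V_A = -217 V.
W_ext = qΔV = (7.68×10⁻⁹ C)(-217 V) = -1.67×10⁻⁶ J.

-1.67×10⁻⁶ J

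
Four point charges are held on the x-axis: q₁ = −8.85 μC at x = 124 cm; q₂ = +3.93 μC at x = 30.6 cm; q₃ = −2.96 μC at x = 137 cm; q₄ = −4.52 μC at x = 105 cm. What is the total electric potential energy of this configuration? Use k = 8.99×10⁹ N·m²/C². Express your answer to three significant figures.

3.43 J

The work to assemble the configuration equals its total potential energy, U = Σ kqᵢqⱼ/rᵢⱼ over all pairs.
Pair separations: r₁₂ = 0.934 m, r₁₃ = 0.130 m, r₁₄ = 0.190 m, r₂₃ = 1.06 m, r₂₄ = 0.744 m, r₃₄ = 0.320 m.
Summing all 6 pair terms gives U = 3.43 J.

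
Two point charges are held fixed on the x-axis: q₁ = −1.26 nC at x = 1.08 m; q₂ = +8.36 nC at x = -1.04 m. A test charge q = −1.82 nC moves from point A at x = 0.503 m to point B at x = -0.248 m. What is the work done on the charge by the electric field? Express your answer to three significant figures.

The work done by the electric force is W_field = −ΔU = −q(V_B − V_A) = q(V_A − V_B).
At A: distances to the source charges are 0.577 m, 1.54 m; V_A = Σ kqᵢ/rᵢ = 29.1 V.
At B: distances to the source charges are 1.33 m, 0.792 m; V_B = Σ kqᵢ/rᵢ = 86.4 V.
ΔV = V_B − V_A = 57.3 V.
W_field = −qΔV = −(-1.82×10⁻⁹ C)(57.3 V) = 1.04×10⁻⁷ J.

1.04×10⁻⁷ J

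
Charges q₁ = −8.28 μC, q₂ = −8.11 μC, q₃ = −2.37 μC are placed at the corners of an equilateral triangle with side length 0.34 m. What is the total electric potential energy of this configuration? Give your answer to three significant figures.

The work to assemble the configuration equals its total potential energy, U = Σ kqᵢqⱼ/rᵢⱼ over all pairs.
All three pair separations equal the side length, 0.340 m.
U = (1.78) + (0.519) + (0.508) = 2.80 J.

2.80 J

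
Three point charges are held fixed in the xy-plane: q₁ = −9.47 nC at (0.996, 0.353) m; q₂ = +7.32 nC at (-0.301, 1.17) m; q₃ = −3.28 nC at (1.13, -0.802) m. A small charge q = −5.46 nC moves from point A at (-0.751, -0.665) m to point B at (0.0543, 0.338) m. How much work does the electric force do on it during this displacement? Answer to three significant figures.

The work done by the electric force is W_field = −ΔU = −q(V_B − V_A) = q(V_A − V_B).
At A: distances to the source charges are 2.02 m, 1.89 m, 1.89 m; V_A = Σ kqᵢ/rᵢ = -22.9 V.
At B: distances to the source charges are 0.942 m, 0.905 m, 1.57 m; V_B = Σ kqᵢ/rᵢ = -36.5 V.
ΔV = V_B − V_A = -13.6 V.
W_field = −qΔV = −(-5.46×10⁻⁹ C)(-13.6 V) = -7.40×10⁻⁸ J.

-7.40×10⁻⁸ J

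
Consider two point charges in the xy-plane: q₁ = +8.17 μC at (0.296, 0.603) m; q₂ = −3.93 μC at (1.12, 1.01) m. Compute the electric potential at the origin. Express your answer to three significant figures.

The total potential is the scalar sum of each charge's contribution, V = Σ kqᵢ/rᵢ.
Distances from the field point to each charge: r₁ = 0.672 m, r₂ = 1.51 m.
V = k[(8.17×10⁻⁶)/(0.672) + (-3.93×10⁻⁶)/(1.51)] = 8.59×10⁴ V.

8.59×10⁴ V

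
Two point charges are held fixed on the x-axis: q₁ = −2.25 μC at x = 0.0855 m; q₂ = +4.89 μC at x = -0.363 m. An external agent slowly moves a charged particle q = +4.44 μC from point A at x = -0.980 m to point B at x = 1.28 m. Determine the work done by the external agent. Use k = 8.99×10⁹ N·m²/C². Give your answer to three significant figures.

For quasistatic motion the external work equals the change in potential energy: W_ext = qΔV = q(V_B − V_A).
At A: distances to the source charges are 1.07 m, 0.617 m; V_A = Σ kqᵢ/rᵢ = 5.23×10⁴ V.
At B: distances to the source charges are 1.19 m, 1.64 m; V_B = Σ kqᵢ/rᵢ = 9820 V.
ΔV = V_B − V_A = -4.24×10⁴ V.
W_ext = qΔV = (4.44×10⁻⁶ C)(-4.24×10⁴ V) = -0.188 J.

-0.188 J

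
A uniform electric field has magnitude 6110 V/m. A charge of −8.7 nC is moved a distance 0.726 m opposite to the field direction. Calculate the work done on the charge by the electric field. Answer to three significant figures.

The potential change for a displacement 0.726 m opposite to the field direction is ΔV = +Ed = 4440 V.
W_field = −qΔV = 3.86×10⁻⁵ J.

3.86×10⁻⁵ J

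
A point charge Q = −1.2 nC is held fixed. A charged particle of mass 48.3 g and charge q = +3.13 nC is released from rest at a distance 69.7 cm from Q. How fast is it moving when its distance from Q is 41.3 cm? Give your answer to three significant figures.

Only the electrostatic force acts, so mechanical energy is conserved: ½mv² = U₁ − U₂ = kQq(1/r₁ − 1/r₂).
U₁ − U₂ = (8.99×10⁹ N·m²/C²)(-1.20×10⁻⁹ C)(3.13×10⁻⁹ C)(1/0.697 − 1/0.413) = 3.33×10⁻⁸ J.
v = √(2·3.33×10⁻⁸/0.0483) = 1.17×10⁻³ m/s.

1.17×10⁻³ m/s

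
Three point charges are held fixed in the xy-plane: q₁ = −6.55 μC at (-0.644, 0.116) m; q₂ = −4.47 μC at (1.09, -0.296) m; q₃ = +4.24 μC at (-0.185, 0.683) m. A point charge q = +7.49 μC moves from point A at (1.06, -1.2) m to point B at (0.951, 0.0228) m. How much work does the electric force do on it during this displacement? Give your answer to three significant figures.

0.513 J

The work done by the electric force is W_field = −ΔU = −q(V_B − V_A) = q(V_A − V_B).
At A: distances to the source charges are 2.15 m, 0.904 m, 2.26 m; V_A = Σ kqᵢ/rᵢ = -5.49×10⁴ V.
At B: distances to the source charges are 1.60 m, 0.348 m, 1.31 m; V_B = Σ kqᵢ/rᵢ = -1.23×10⁵ V.
ΔV = V_B − V_A = -6.85×10⁴ V.
W_field = −qΔV = −(7.49×10⁻⁶ C)(-6.85×10⁴ V) = 0.513 J.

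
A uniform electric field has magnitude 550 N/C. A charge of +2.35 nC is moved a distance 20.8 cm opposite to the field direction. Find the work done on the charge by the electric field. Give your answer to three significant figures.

The potential change for a displacement 20.8 cm opposite to the field direction is ΔV = +Ed = 114 V.
W_field = −qΔV = -2.69×10⁻⁷ J.

-2.69×10⁻⁷ J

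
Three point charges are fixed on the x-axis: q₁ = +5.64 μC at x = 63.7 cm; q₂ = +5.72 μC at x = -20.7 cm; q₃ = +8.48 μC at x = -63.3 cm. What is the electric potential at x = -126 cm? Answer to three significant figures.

1.97×10⁵ V

The total potential is the scalar sum of each charge's contribution, V = Σ kqᵢ/rᵢ.
Distances from the field point to each charge: r₁ = 1.90 m, r₂ = 1.05 m, r₃ = 0.627 m.
V = k[(5.64×10⁻⁶)/(1.90) + (5.72×10⁻⁶)/(1.05) + (8.48×10⁻⁶)/(0.627)] = 1.97×10⁵ V.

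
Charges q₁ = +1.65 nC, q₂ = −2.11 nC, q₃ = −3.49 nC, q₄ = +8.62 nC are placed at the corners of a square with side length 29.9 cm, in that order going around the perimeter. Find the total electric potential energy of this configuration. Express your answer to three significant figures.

-8.69×10⁻⁷ J

The work to assemble the configuration equals its total potential energy, U = Σ kqᵢqⱼ/rᵢⱼ over all pairs.
The four side pairs have separation 0.299 m and the two diagonal pairs 0.423 m.
Summing all 6 pair terms gives U = -8.69×10⁻⁷ J.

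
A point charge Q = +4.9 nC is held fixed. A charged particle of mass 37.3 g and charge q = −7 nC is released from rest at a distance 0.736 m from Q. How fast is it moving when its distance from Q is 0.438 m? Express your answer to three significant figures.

Only the electrostatic force acts, so mechanical energy is conserved: ½mv² = U₁ − U₂ = kQq(1/r₁ − 1/r₂).
U₁ − U₂ = (8.99×10⁹ N·m²/C²)(4.90×10⁻⁹ C)(-7.00×10⁻⁹ C)(1/0.736 − 1/0.438) = 2.85×10⁻⁷ J.
v = √(2·2.85×10⁻⁷/0.0373) = 3.91×10⁻³ m/s.

3.91×10⁻³ m/s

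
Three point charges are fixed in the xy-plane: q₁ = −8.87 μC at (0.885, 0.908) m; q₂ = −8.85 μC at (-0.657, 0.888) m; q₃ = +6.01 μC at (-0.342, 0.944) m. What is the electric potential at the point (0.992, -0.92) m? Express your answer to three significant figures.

-5.25×10⁴ V

Electric potential is a scalar, so the contributions from each charge add algebraically: V = Σ kqᵢ/rᵢ.
Distances from the field point to each charge: r₁ = 1.83 m, r₂ = 2.45 m, r₃ = 2.29 m.
V = k[(-8.87×10⁻⁶)/(1.83) + (-8.85×10⁻⁶)/(2.45) + (6.01×10⁻⁶)/(2.29)] = -5.25×10⁴ V.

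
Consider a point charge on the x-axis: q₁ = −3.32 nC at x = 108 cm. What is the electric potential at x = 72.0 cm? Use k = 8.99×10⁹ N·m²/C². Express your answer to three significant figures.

-82.9 V

Electric potential is a scalar, so the contributions from each charge add algebraically: V = Σ kqᵢ/rᵢ.
V = k[(-3.32×10⁻⁹)/(0.360)] = -82.9 V.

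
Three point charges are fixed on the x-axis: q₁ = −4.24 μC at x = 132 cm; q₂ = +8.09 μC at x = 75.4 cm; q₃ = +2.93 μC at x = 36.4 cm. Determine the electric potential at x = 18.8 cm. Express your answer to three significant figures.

Electric potential is a scalar, so the contributions from each charge add algebraically: V = Σ kqᵢ/rᵢ.
Distances from the field point to each charge: r₁ = 1.13 m, r₂ = 0.566 m, r₃ = 0.176 m.
V = k[(-4.24×10⁻⁶)/(1.13) + (8.09×10⁻⁶)/(0.566) + (2.93×10⁻⁶)/(0.176)] = 2.44×10⁵ V.

2.44×10⁵ V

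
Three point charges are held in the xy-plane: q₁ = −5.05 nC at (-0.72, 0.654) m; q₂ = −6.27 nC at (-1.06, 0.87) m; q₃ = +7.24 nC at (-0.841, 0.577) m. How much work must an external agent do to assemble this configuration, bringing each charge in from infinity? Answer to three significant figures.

The work to assemble the configuration equals its total potential energy, U = Σ kqᵢqⱼ/rᵢⱼ over all pairs.
Pair separations: r₁₂ = 0.403 m, r₁₃ = 0.143 m, r₂₃ = 0.366 m.
U = (7.07×10⁻⁷) + (-2.29×10⁻⁶) + (-1.12×10⁻⁶) = -2.70×10⁻⁶ J.

-2.70×10⁻⁶ J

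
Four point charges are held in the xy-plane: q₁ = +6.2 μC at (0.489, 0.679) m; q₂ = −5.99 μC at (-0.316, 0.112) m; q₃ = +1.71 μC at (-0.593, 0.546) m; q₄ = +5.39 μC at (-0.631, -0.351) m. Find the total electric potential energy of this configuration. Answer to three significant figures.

-0.659 J

The work to assemble the configuration equals its total potential energy, U = Σ kqᵢqⱼ/rᵢⱼ over all pairs.
Pair separations: r₁₂ = 0.985 m, r₁₃ = 1.09 m, r₁₄ = 1.52 m, r₂₃ = 0.515 m, r₂₄ = 0.560 m, r₃₄ = 0.898 m.
Summing all 6 pair terms gives U = -0.659 J.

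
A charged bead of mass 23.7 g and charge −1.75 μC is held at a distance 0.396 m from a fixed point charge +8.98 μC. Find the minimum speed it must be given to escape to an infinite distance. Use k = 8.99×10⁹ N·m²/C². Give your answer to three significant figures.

5.49 m/s

To just escape, total mechanical energy must reach zero at infinity: ½mv²_min + U = 0, so ½mv²_min = −U = |kQq|/r.
|U| = |kQq|/r = (8.99×10⁹ N·m²/C²)(8.98×10⁻⁶)(1.75×10⁻⁶)/(0.396) = 0.357 J.
v_min = √(2|U|/m) = √(2·0.357/0.0237) = 5.49 m/s.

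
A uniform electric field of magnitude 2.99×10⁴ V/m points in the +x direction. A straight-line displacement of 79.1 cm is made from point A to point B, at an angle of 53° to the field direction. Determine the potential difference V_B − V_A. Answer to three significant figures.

-1.42×10⁴ V

Only the component of displacement along E changes the potential: ΔV = −E·d·cosθ.
ΔV = −(2.99×10⁴ V/m)(0.791 m)cos53° = -1.42×10⁴ V.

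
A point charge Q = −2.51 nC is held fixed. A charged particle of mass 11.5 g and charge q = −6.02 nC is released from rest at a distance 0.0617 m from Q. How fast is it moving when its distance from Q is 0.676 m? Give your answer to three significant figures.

0.0187 m/s

Only the electrostatic force acts, so mechanical energy is conserved: ½mv² = U₁ − U₂ = kQq(1/r₁ − 1/r₂).
U₁ − U₂ = (8.99×10⁹ N·m²/C²)(-2.51×10⁻⁹ C)(-6.02×10⁻⁹ C)(1/0.0617 − 1/0.676) = 2.00×10⁻⁶ J.
v = √(2·2.00×10⁻⁶/0.0115) = 0.0187 m/s.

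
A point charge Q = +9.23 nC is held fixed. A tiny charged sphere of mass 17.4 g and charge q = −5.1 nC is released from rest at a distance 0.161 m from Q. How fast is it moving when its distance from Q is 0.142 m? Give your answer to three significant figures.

Only the electrostatic force acts, so mechanical energy is conserved: ½mv² = U₁ − U₂ = kQq(1/r₁ − 1/r₂).
U₁ − U₂ = (8.99×10⁹ N·m²/C²)(9.23×10⁻⁹ C)(-5.10×10⁻⁹ C)(1/0.161 − 1/0.142) = 3.52×10⁻⁷ J.
v = √(2·3.52×10⁻⁷/0.0174) = 6.36×10⁻³ m/s.

6.36×10⁻³ m/s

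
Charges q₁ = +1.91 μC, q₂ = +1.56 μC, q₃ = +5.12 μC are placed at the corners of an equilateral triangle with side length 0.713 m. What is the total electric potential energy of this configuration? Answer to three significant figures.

The assembly work is the sum of pairwise potential energies, U = Σ_{i<j} kqᵢqⱼ/rᵢⱼ.
All three pair separations equal the side length, 0.713 m.
U = (0.0376) + (0.123) + (0.101) = 0.262 J.

0.262 J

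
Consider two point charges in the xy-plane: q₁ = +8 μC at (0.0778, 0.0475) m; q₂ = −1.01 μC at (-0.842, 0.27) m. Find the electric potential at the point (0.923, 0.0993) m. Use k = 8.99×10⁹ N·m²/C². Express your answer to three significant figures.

The total potential is the scalar sum of each charge's contribution, V = Σ kqᵢ/rᵢ.
Distances from the field point to each charge: r₁ = 0.847 m, r₂ = 1.77 m.
V = k[(8.00×10⁻⁶)/(0.847) + (-1.01×10⁻⁶)/(1.77)] = 7.98×10⁴ V.

7.98×10⁴ V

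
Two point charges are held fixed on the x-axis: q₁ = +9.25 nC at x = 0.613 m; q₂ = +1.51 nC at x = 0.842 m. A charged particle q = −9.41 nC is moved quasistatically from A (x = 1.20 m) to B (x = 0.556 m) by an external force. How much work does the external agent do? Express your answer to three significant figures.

-1.25×10⁻⁵ J

For quasistatic motion the external work equals the change in potential energy: W_ext = qΔV = q(V_B − V_A).
At A: distances to the source charges are 0.587 m, 0.358 m; V_A = Σ kqᵢ/rᵢ = 180 V.
At B: distances to the source charges are 0.0570 m, 0.286 m; V_B = Σ kqᵢ/rᵢ = 1510 V.
ΔV = V_B − V_A = 1330 V.
W_ext = qΔV = (-9.41×10⁻⁹ C)(1330 V) = -1.25×10⁻⁵ J.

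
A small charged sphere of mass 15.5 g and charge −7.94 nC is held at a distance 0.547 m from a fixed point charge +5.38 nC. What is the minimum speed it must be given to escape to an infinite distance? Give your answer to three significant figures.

To just escape, total mechanical energy must reach zero at infinity: ½mv²_min + U = 0, so ½mv²_min = −U = |kQq|/r.
|U| = |kQq|/r = (8.99×10⁹ N·m²/C²)(5.38×10⁻⁹)(7.94×10⁻⁹)/(0.547) = 7.02×10⁻⁷ J.
v_min = √(2|U|/m) = √(2·7.02×10⁻⁷/0.0155) = 9.52×10⁻³ m/s.

9.52×10⁻³ m/s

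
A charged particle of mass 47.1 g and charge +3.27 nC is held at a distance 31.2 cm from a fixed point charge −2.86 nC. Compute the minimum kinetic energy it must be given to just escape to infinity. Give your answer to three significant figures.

2.69×10⁻⁷ J

To just escape, total mechanical energy must reach zero at infinity: ½mv²_min + U = 0, so ½mv²_min = −U = |kQq|/r.
|U| = |kQq|/r = (8.99×10⁹ N·m²/C²)(2.86×10⁻⁹)(3.27×10⁻⁹)/(0.312) = 2.69×10⁻⁷ J.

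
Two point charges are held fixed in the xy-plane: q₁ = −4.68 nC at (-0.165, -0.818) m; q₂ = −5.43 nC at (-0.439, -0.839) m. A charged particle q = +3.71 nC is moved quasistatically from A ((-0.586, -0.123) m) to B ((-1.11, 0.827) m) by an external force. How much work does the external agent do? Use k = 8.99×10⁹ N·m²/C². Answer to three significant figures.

2.57×10⁻⁷ J

For quasistatic motion the external work equals the change in potential energy: W_ext = qΔV = q(V_B − V_A).
At A: distances to the source charges are 0.813 m, 0.731 m; V_A = Σ kqᵢ/rᵢ = -119 V.
At B: distances to the source charges are 1.90 m, 1.80 m; V_B = Σ kqᵢ/rᵢ = -49.4 V.
ΔV = V_B − V_A = 69.2 V.
W_ext = qΔV = (3.71×10⁻⁹ C)(69.2 V) = 2.57×10⁻⁷ J.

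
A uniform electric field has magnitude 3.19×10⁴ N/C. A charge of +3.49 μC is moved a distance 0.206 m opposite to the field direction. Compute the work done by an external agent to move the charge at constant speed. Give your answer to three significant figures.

The potential change for a displacement 0.206 m opposite to the field direction is ΔV = +Ed = 6570 V.
W_ext = qΔV = 0.0229 J.

0.0229 J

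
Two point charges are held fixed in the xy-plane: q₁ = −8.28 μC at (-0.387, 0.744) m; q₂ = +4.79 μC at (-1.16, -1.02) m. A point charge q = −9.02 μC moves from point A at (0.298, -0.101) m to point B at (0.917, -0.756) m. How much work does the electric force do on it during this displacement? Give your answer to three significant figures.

0.240 J

The work done by the electric force is W_field = −ΔU = −q(V_B − V_A) = q(V_A − V_B).
At A: distances to the source charges are 1.09 m, 1.72 m; V_A = Σ kqᵢ/rᵢ = -4.34×10⁴ V.
At B: distances to the source charges are 1.99 m, 2.09 m; V_B = Σ kqᵢ/rᵢ = -1.69×10⁴ V.
ΔV = V_B − V_A = 2.66×10⁴ V.
W_field = −qΔV = −(-9.02×10⁻⁶ C)(2.66×10⁴ V) = 0.240 J.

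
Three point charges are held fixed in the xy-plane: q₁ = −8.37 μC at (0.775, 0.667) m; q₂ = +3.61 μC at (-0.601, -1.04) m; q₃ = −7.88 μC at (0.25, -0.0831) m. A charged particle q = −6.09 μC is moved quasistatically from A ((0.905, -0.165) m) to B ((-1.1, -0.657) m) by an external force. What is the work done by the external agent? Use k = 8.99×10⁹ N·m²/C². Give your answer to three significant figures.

For quasistatic motion the external work equals the change in potential energy: W_ext = qΔV = q(V_B − V_A).
At A: distances to the source charges are 0.842 m, 1.74 m, 0.660 m; V_A = Σ kqᵢ/rᵢ = -1.78×10⁵ V.
At B: distances to the source charges are 2.30 m, 0.629 m, 1.47 m; V_B = Σ kqᵢ/rᵢ = -2.95×10⁴ V.
ΔV = V_B − V_A = 1.49×10⁵ V.
W_ext = qΔV = (-6.09×10⁻⁶ C)(1.49×10⁵ V) = -0.905 J.

-0.905 J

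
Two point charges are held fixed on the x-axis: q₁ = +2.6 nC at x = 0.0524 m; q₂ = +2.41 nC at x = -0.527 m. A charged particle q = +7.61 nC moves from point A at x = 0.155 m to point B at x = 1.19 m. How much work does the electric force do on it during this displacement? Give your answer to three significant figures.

1.72×10⁻⁶ J

The work done by the electric force is W_field = −ΔU = −q(V_B − V_A) = q(V_A − V_B).
At A: distances to the source charges are 0.103 m, 0.682 m; V_A = Σ kqᵢ/rᵢ = 260 V.
At B: distances to the source charges are 1.14 m, 1.72 m; V_B = Σ kqᵢ/rᵢ = 33.2 V.
ΔV = V_B − V_A = -226 V.
W_field = −qΔV = −(7.61×10⁻⁹ C)(-226 V) = 1.72×10⁻⁶ J.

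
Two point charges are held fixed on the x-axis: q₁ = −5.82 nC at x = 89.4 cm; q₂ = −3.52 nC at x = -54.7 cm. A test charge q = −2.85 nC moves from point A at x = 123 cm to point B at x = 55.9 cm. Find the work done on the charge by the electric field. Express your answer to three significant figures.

-3.21×10⁻⁸ J

The work done by the electric force is W_field = −ΔU = −q(V_B − V_A) = q(V_A − V_B).
At A: distances to the source charges are 0.336 m, 1.78 m; V_A = Σ kqᵢ/rᵢ = -174 V.
At B: distances to the source charges are 0.335 m, 1.11 m; V_B = Σ kqᵢ/rᵢ = -185 V.
ΔV = V_B − V_A = -11.3 V.
W_field = −qΔV = −(-2.85×10⁻⁹ C)(-11.3 V) = -3.21×10⁻⁸ J.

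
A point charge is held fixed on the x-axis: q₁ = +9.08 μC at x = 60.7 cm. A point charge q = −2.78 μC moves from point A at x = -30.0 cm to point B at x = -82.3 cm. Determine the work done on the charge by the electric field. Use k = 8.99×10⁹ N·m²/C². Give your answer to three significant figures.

The work done by the electric force is W_field = −ΔU = −q(V_B − V_A) = q(V_A − V_B).
At A: distance to the source charge is 0.907 m; V_A = kq₁/r = 9.00×10⁴ V.
At B: distance to the source charge is 1.43 m; V_B = kq₁/r = 5.71×10⁴ V.
ΔV = V_B − V_A = -3.29×10⁴ V.
W_field = −qΔV = −(-2.78×10⁻⁶ C)(-3.29×10⁴ V) = -0.0915 J.

-0.0915 J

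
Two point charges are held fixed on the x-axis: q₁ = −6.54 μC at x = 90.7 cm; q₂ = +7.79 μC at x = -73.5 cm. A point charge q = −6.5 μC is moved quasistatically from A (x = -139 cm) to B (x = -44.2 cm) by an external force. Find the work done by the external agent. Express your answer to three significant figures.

For quasistatic motion the external work equals the change in potential energy: W_ext = qΔV = q(V_B − V_A).
At A: distances to the source charges are 2.30 m, 0.655 m; V_A = Σ kqᵢ/rᵢ = 8.13×10⁴ V.
At B: distances to the source charges are 1.35 m, 0.293 m; V_B = Σ kqᵢ/rᵢ = 1.95×10⁵ V.
ΔV = V_B − V_A = 1.14×10⁵ V.
W_ext = qΔV = (-6.50×10⁻⁶ C)(1.14×10⁵ V) = -0.742 J.

-0.742 J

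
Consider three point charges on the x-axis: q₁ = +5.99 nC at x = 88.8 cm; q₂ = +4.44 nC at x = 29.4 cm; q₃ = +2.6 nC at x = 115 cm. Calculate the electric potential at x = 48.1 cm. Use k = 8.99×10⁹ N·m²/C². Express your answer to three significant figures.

381 V

Electric potential is a scalar, so the contributions from each charge add algebraically: V = Σ kqᵢ/rᵢ.
Distances from the field point to each charge: r₁ = 0.407 m, r₂ = 0.187 m, r₃ = 0.669 m.
V = k[(5.99×10⁻⁹)/(0.407) + (4.44×10⁻⁹)/(0.187) + (2.60×10⁻⁹)/(0.669)] = 381 V.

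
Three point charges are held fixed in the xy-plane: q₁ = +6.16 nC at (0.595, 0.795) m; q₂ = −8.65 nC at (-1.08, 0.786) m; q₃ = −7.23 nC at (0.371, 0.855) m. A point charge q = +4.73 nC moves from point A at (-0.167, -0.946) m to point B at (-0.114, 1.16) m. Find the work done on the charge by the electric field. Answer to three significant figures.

The work done by the electric force is W_field = −ΔU = −q(V_B − V_A) = q(V_A − V_B).
At A: distances to the source charges are 1.90 m, 1.96 m, 1.88 m; V_A = Σ kqᵢ/rᵢ = -45.2 V.
At B: distances to the source charges are 0.797 m, 1.04 m, 0.573 m; V_B = Σ kqᵢ/rᵢ = -119 V.
ΔV = V_B − V_A = -73.9 V.
W_field = −qΔV = −(4.73×10⁻⁹ C)(-73.9 V) = 3.50×10⁻⁷ J.

3.50×10⁻⁷ J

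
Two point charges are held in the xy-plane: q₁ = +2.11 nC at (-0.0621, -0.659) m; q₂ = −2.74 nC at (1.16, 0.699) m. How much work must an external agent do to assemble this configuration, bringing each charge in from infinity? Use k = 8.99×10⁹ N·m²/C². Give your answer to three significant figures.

-2.84×10⁻⁸ J

The work to assemble the configuration equals its total potential energy, U = Σ kqᵢqⱼ/rᵢⱼ over all pairs.
Pair separations: r₁₂ = 1.83 m.
U = (-2.84×10⁻⁸) = -2.84×10⁻⁸ J.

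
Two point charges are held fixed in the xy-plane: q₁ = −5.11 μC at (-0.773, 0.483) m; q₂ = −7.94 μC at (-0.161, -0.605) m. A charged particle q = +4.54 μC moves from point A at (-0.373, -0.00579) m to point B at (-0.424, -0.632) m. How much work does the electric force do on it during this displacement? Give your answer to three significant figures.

0.564 J

The work done by the electric force is W_field = −ΔU = −q(V_B − V_A) = q(V_A − V_B).
At A: distances to the source charges are 0.632 m, 0.636 m; V_A = Σ kqᵢ/rᵢ = -1.85×10⁵ V.
At B: distances to the source charges are 1.17 m, 0.264 m; V_B = Σ kqᵢ/rᵢ = -3.09×10⁵ V.
ΔV = V_B − V_A = -1.24×10⁵ V.
W_field = −qΔV = −(4.54×10⁻⁶ C)(-1.24×10⁵ V) = 0.564 J.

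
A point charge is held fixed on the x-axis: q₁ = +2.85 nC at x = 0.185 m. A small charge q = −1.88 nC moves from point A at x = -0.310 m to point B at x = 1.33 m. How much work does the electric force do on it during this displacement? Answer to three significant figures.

-5.52×10⁻⁸ J

The work done by the electric force is W_field = −ΔU = −q(V_B − V_A) = q(V_A − V_B).
At A: distance to the source charge is 0.495 m; V_A = kq₁/r = 51.8 V.
At B: distance to the source charge is 1.15 m; V_B = kq₁/r = 22.4 V.
ΔV = V_B − V_A = -29.4 V.
W_field = −qΔV = −(-1.88×10⁻⁹ C)(-29.4 V) = -5.52×10⁻⁸ J.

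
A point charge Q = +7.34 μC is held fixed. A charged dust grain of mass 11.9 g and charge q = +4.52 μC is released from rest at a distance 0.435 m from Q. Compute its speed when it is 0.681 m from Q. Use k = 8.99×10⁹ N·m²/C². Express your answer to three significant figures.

6.45 m/s

Only the electrostatic force acts, so mechanical energy is conserved: ½mv² = U₁ − U₂ = kQq(1/r₁ − 1/r₂).
U₁ − U₂ = (8.99×10⁹ N·m²/C²)(7.34×10⁻⁶ C)(4.52×10⁻⁶ C)(1/0.435 − 1/0.681) = 0.248 J.
v = √(2·0.248/0.0119) = 6.45 m/s.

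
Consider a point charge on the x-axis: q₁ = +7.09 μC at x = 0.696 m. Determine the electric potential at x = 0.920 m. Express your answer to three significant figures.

2.85×10⁵ V

Electric potential is a scalar, so the contributions from each charge add algebraically: V = Σ kqᵢ/rᵢ.
V = k[(7.09×10⁻⁶)/(0.224)] = 2.85×10⁵ V.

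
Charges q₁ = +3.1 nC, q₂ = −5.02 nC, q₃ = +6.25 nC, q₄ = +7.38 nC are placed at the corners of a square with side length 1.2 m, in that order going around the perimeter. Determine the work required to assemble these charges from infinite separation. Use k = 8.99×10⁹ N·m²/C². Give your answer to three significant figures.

7.17×10⁻⁸ J

The work to assemble the configuration equals its total potential energy, U = Σ kqᵢqⱼ/rᵢⱼ over all pairs.
The four side pairs have separation 1.20 m and the two diagonal pairs 1.70 m.
Summing all 6 pair terms gives U = 7.17×10⁻⁸ J.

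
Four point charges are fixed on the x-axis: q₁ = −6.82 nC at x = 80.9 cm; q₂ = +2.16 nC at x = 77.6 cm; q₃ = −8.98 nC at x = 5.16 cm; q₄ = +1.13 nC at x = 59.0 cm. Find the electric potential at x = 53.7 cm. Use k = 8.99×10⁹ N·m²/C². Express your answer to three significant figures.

The total potential is the scalar sum of each charge's contribution, V = Σ kqᵢ/rᵢ.
Distances from the field point to each charge: r₁ = 0.272 m, r₂ = 0.239 m, r₃ = 0.485 m, r₄ = 0.0530 m.
V = k[(-6.82×10⁻⁹)/(0.272) + (2.16×10⁻⁹)/(0.239) + (-8.98×10⁻⁹)/(0.485) + (1.13×10⁻⁹)/(0.0530)] = -119 V.

-119 V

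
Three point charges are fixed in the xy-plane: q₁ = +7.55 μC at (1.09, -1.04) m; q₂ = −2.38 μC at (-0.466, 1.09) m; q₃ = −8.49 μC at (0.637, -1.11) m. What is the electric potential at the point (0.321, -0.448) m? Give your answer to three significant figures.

Electric potential is a scalar, so the contributions from each charge add algebraically: V = Σ kqᵢ/rᵢ.
Distances from the field point to each charge: r₁ = 0.970 m, r₂ = 1.73 m, r₃ = 0.734 m.
V = k[(7.55×10⁻⁶)/(0.970) + (-2.38×10⁻⁶)/(1.73) + (-8.49×10⁻⁶)/(0.734)] = -4.65×10⁴ V.

-4.65×10⁴ V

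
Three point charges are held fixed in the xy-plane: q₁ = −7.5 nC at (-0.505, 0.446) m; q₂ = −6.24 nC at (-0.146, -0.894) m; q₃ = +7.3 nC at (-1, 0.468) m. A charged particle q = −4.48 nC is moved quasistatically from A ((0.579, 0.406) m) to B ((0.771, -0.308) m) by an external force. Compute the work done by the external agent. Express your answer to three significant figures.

2.14×10⁻⁸ J

For quasistatic motion the external work equals the change in potential energy: W_ext = qΔV = q(V_B − V_A).
At A: distances to the source charges are 1.08 m, 1.49 m, 1.58 m; V_A = Σ kqᵢ/rᵢ = -58.3 V.
At B: distances to the source charges are 1.48 m, 1.09 m, 1.93 m; V_B = Σ kqᵢ/rᵢ = -63.1 V.
ΔV = V_B − V_A = -4.78 V.
W_ext = qΔV = (-4.48×10⁻⁹ C)(-4.78 V) = 2.14×10⁻⁸ J.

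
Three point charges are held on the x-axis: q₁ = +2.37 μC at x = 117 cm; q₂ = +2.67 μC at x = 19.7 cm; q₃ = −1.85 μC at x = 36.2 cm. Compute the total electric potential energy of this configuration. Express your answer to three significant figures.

The work to assemble the configuration equals its total potential energy, U = Σ kqᵢqⱼ/rᵢⱼ over all pairs.
Pair separations: r₁₂ = 0.973 m, r₁₃ = 0.808 m, r₂₃ = 0.165 m.
U = (0.0585) + (-0.0488) + (-0.269) = -0.259 J.

-0.259 J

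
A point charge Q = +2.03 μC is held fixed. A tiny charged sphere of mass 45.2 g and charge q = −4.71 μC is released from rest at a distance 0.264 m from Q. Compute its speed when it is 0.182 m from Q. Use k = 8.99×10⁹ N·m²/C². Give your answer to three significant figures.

2.55 m/s

Only the electrostatic force acts, so mechanical energy is conserved: ½mv² = U₁ − U₂ = kQq(1/r₁ − 1/r₂).
U₁ − U₂ = (8.99×10⁹ N·m²/C²)(2.03×10⁻⁶ C)(-4.71×10⁻⁶ C)(1/0.264 − 1/0.182) = 0.147 J.
v = √(2·0.147/0.0452) = 2.55 m/s.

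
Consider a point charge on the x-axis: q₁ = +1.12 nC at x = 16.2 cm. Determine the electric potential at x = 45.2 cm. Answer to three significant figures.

The total potential is the scalar sum of each charge's contribution, V = Σ kqᵢ/rᵢ.
V = k[(1.12×10⁻⁹)/(0.290)] = 34.7 V.

34.7 V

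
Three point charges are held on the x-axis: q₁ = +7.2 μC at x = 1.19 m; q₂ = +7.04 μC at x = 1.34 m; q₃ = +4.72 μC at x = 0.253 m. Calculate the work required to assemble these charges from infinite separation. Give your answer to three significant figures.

3.64 J

The work to assemble the configuration equals its total potential energy, U = Σ kqᵢqⱼ/rᵢⱼ over all pairs.
Pair separations: r₁₂ = 0.150 m, r₁₃ = 0.937 m, r₂₃ = 1.09 m.
U = (3.04) + (0.326) + (0.275) = 3.64 J.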